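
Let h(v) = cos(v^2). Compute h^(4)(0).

From the series, [v^4] h = -1/2; multiply by 4! = 24 to get -12.

-12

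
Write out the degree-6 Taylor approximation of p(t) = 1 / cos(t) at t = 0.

61*t^6/720 + 5*t^4/24 + t^2/2 + 1

Write the quotient as an unknown series and match coefficients against numerator = denominator · series.
[t^0] = 1;  [t^1] = 0;  [t^2] = 1/2;  [t^3] = 0;  [t^4] = 5/24;  [t^5] = 0;  [t^6] = 61/720.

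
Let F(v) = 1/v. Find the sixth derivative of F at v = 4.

45/1024

The coefficient of (v - 4)^6 in the expansion is 1/16384, so F^(6)(4) = 6! * (1/16384) = 45/1024.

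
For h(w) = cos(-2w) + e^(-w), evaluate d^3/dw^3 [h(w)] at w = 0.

-1

Combine the two series term by term.
The coefficient of w^3 in the expansion is -1/6, so h′′′(0) = 3! * (-1/6) = -1.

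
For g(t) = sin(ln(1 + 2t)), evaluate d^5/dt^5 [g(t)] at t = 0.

-320

Let u equal the inner series; expand the outer function in u and truncate.
The coefficient of t^5 in the expansion is -8/3, so g^(5)(0) = 5! * (-8/3) = -320.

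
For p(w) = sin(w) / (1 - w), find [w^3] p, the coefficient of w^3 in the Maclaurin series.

Multiply the numerator's expansion by the denominator's geometric series.
p(0) = 0
p′(0) = 1
p′′(0) = 2
p′′′(0) = 5

5/6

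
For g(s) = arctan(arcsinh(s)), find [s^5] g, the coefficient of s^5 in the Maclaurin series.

53/120

Let u equal the inner series; expand the outer function in u and truncate.
g(0) = 0
g′(0) = 1
g′′(0) = 0
g′′′(0) = -3
g^(4)(0) = 0
g^(5)(0) = 53
So c_5 = g^(5)(0)/5! = 53/120.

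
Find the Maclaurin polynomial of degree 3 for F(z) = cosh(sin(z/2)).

z^2/8 + 1

Compose series: expand the inner function first, then feed it into the outer expansion.
[z^0] = 1;  [z^1] = 0;  [z^2] = 1/8;  [z^3] = 0.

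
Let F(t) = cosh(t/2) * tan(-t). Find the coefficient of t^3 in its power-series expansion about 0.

-11/24

Write out both Maclaurin series and multiply, keeping only the needed powers.
F(0) = 0
F′(0) = -1
F′′(0) = 0
F′′′(0) = -11/4
The Taylor polynomial is Σ F^(k)(0)/k! · t^k.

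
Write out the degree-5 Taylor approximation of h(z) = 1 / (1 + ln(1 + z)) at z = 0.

-347*z^5/60 + 11*z^4/3 - 7*z^3/3 + 3*z^2/2 - z + 1

Write 1/(1+u) = 1 - u + u^2 - u^3 + ... and substitute the series for u.
h(0) = 1
h′(0) = -1
h′′(0) = 3
h′′′(0) = -14
h^(4)(0) = 88
h^(5)(0) = -694
Dividing each by k! gives the coefficients c_0, ..., c_5.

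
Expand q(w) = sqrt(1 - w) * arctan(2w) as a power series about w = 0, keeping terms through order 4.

Write out both Maclaurin series and multiply, keeping only the needed powers.

29*w^4/24 - 35*w^3/12 - w^2 + 2*w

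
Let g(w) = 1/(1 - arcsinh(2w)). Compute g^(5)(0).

Substitute the inner expansion into the outer series and collect powers.
The coefficient of w^5 in the expansion is 92/5, so g^(5)(0) = 5! * (92/5) = 2208.

2208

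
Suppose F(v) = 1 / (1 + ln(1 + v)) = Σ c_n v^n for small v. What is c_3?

-7/3

Write 1/(1+u) = 1 - u + u^2 - u^3 + ... and substitute the series for u.
[v^0] = 1;  [v^1] = -1;  [v^2] = 3/2;  [v^3] = -7/3.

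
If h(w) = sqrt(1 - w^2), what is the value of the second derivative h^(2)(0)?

The coefficient of w^2 in the expansion is -1/2, so h′′(0) = 2! * (-1/2) = -1.

-1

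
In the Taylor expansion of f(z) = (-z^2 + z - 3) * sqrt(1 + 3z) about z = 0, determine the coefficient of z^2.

31/8

Shift and add copies of the series according to the polynomial's terms.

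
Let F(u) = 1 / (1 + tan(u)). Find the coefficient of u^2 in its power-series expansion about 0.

1

Expand as Σ (-1)^k u^k with u equal to the inner function's series.
F(0) = 1
F′(0) = -1
F′′(0) = 2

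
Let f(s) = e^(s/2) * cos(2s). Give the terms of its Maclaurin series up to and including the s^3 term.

-47*s^3/48 - 15*s^2/8 + s/2 + 1

Expand each factor separately, then convolve coefficients.
[s^0] = 1;  [s^1] = 1/2;  [s^2] = -15/8;  [s^3] = -47/48.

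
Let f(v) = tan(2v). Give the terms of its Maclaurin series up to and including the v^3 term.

8*v^3/3 + 2*v

[v^0] = 0;  [v^1] = 2;  [v^2] = 0;  [v^3] = 8/3.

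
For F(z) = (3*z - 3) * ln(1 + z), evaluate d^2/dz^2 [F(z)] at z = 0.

9

Shift and add copies of the series according to the polynomial's terms.
The coefficient of z^2 in the expansion is 9/2, so F′′(0) = 2! * (9/2) = 9.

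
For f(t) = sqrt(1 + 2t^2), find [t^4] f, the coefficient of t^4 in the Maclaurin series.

Apply the Taylor formula c_k = f^(k)(a)/k!.
f(0) = 1
f′(0) = 0
f′′(0) = 2
f′′′(0) = 0
f^(4)(0) = -12

-1/2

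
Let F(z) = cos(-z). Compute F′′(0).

From the series, [z^2] F = -1/2; multiply by 2! = 2 to get -1.

-1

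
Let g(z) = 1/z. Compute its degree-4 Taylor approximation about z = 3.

g(3) = 1/3
g′(3) = -1/9
g′′(3) = 2/27
g′′′(3) = -2/27
g^(4)(3) = 8/81

(z - 3)^4/243 - (z - 3)^3/81 + (z - 3)^2/27 - (z - 3)/9 + 1/3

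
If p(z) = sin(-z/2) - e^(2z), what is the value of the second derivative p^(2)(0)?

-4

Combine the two series term by term.
From the series, [z^2] p = -2; multiply by 2! = 2 to get -4.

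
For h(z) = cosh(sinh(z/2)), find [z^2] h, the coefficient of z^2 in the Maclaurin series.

Let u equal the inner series; expand the outer function in u and truncate.
h(0) = 1
h′(0) = 0
h′′(0) = 1/4
Then c_k = h^(k)(0)/k! gives each Taylor coefficient.

1/8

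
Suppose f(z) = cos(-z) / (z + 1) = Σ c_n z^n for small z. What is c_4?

13/24

Expand 1/(denominator) as a geometric series and multiply by the numerator's series.
f(0) = 1
f′(0) = -1
f′′(0) = 1
f′′′(0) = -3
f^(4)(0) = 13
So c_4 = f^(4)(0)/4! = 13/24.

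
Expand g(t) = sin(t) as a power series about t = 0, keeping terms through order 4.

g(0) = 0
g′(0) = 1
g′′(0) = 0
g′′′(0) = -1
g^(4)(0) = 0

-t^3/6 + t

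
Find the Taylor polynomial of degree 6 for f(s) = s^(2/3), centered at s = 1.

-91*(s - 1)^6/6561 + 14*(s - 1)^5/729 - 7*(s - 1)^4/243 + 4*(s - 1)^3/81 - (s - 1)^2/9 + 2*(s - 1)/3 + 1

f(1) = 1
f′(1) = 2/3
f′′(1) = -2/9
f′′′(1) = 8/27
f^(4)(1) = -56/81
f^(5)(1) = 560/243
f^(6)(1) = -7280/729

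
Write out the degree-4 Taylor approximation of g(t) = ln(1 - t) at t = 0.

-t^4/4 - t^3/3 - t^2/2 - t

g(0) = 0
g′(0) = -1
g′′(0) = -1
g′′′(0) = -2
g^(4)(0) = -6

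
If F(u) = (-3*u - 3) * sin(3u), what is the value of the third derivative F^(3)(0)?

Shift and add copies of the series according to the polynomial's terms.
From the series, [u^3] F = 27/2; multiply by 3! = 6 to get 81.

81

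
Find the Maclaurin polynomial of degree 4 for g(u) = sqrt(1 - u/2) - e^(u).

Expand each term separately and add.
[u^0] = 0;  [u^1] = -5/4;  [u^2] = -17/32;  [u^3] = -67/384;  [u^4] = -271/6144.

-271*u^4/6144 - 67*u^3/384 - 17*u^2/32 - 5*u/4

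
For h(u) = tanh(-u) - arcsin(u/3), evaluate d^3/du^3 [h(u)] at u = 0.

Combine the two series term by term.
From the series, [u^3] h = 53/162; multiply by 3! = 6 to get 53/27.

53/27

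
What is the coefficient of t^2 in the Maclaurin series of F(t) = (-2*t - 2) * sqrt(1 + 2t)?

-1

Distribute the polynomial across the series and collect like powers.
F(0) = -2
F′(0) = -4
F′′(0) = -2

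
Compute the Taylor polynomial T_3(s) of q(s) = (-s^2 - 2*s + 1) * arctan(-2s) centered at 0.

Multiply each power in the prefactor through the base expansion.
[s^0] = 0;  [s^1] = -2;  [s^2] = 4;  [s^3] = 14/3.

14*s^3/3 + 4*s^2 - 2*s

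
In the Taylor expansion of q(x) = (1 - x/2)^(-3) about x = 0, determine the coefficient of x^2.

3/2

Use the known series and substitute for the argument.
q(0) = 1
q′(0) = 3/2
q′′(0) = 3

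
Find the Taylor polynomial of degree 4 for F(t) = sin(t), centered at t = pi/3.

Compute the successive derivatives at the expansion point and divide by k!.
[(t - pi/3)^0] = sqrt(3)/2;  [(t - pi/3)^1] = 1/2;  [(t - pi/3)^2] = -sqrt(3)/4;  [(t - pi/3)^3] = -1/12;  [(t - pi/3)^4] = sqrt(3)/48.

sqrt(3)*(t - pi/3)^4/48 - (t - pi/3)^3/12 - sqrt(3)*(t - pi/3)^2/4 + (t - pi/3)/2 + sqrt(3)/2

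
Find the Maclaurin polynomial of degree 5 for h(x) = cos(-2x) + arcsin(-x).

Add the two expansions coefficient-wise.
h(0) = 1
h′(0) = -1
h′′(0) = -4
h′′′(0) = -1
h^(4)(0) = 16
h^(5)(0) = -9
Then c_k = h^(k)(0)/k! gives each Taylor coefficient.

-3*x^5/40 + 2*x^4/3 - x^3/6 - 2*x^2 - x + 1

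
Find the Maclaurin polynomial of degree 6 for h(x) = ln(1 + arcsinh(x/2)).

-x^6/720 + 13*x^5/3840 - x^4/192 + x^3/48 - x^2/8 + x/2

Let u equal the inner series; expand the outer function in u and truncate.
h(0) = 0
h′(0) = 1/2
h′′(0) = -1/4
h′′′(0) = 1/8
h^(4)(0) = -1/8
h^(5)(0) = 13/32
h^(6)(0) = -1
Then c_k = h^(k)(0)/k! gives each Taylor coefficient.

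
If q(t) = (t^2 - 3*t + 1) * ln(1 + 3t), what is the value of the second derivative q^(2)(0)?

-27

Shift and add copies of the series according to the polynomial's terms.
The coefficient of t^2 in the expansion is -27/2, so q′′(0) = 2! * (-27/2) = -27.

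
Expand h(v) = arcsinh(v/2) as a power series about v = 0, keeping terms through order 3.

-v^3/48 + v/2

[v^0] = 0;  [v^1] = 1/2;  [v^2] = 0;  [v^3] = -1/48.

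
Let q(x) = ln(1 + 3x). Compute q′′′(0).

From the series, [x^3] q = 9; multiply by 3! = 6 to get 54.

54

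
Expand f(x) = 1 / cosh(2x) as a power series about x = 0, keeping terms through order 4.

10*x^4/3 - 2*x^2 + 1

Write the quotient as an unknown series and match coefficients against numerator = denominator · series.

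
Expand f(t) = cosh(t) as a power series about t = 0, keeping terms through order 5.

[t^0] = 1;  [t^1] = 0;  [t^2] = 1/2;  [t^3] = 0;  [t^4] = 1/24;  [t^5] = 0.

t^4/24 + t^2/2 + 1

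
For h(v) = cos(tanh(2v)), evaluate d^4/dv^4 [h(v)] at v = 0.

144

Let u equal the inner series; expand the outer function in u and truncate.
The coefficient of v^4 in the expansion is 6, so h^(4)(0) = 4! * (6) = 144.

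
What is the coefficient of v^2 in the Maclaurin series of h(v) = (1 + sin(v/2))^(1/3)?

-1/36

Substitute the inner expansion into the outer series and collect powers.
h(0) = 1
h′(0) = 1/6
h′′(0) = -1/18
So c_2 = h′′(0)/2! = -1/36.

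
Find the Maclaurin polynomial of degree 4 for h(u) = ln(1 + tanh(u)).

u^4/12 - u^2/2 + u

Plug the Maclaurin series of the inner function into that of the outer and collect terms.
h(0) = 0
h′(0) = 1
h′′(0) = -1
h′′′(0) = 0
h^(4)(0) = 2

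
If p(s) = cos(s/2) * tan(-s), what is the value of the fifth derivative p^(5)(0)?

-181/16

Multiply the two series term by term and collect like powers.
From the series, [s^5] p = -181/1920; multiply by 5! = 120 to get -181/16.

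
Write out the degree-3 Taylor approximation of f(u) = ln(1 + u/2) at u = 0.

u^3/24 - u^2/8 + u/2

f(0) = 0
f′(0) = 1/2
f′′(0) = -1/4
f′′′(0) = 1/4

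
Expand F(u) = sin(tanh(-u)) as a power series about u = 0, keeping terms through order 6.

-37*u^5/120 + u^3/2 - u

Substitute the inner expansion into the outer series and collect powers.
F(0) = 0
F′(0) = -1
F′′(0) = 0
F′′′(0) = 3
F^(4)(0) = 0
F^(5)(0) = -37
F^(6)(0) = 0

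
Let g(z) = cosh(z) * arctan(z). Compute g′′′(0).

Expand each factor separately, then convolve coefficients.
From the series, [z^3] g = 1/6; multiply by 3! = 6 to get 1.

1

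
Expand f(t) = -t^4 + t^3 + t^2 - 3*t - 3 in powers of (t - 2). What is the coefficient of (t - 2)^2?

-17

Differentiate repeatedly and evaluate at the center.
So c_2 = f′′(2)/2! = -17.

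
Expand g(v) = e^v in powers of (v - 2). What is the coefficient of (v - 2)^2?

e^(2)/2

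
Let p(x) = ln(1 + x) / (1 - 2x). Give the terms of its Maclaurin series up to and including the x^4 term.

77*x^4/12 + 10*x^3/3 + 3*x^2/2 + x

Take the Cauchy product of the two expansions.
[x^0] = 0;  [x^1] = 1;  [x^2] = 3/2;  [x^3] = 10/3;  [x^4] = 77/12.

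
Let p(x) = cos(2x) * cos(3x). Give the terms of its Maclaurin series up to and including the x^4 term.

Take the Cauchy product of the two expansions.
[x^0] = 1;  [x^1] = 0;  [x^2] = -13/2;  [x^3] = 0;  [x^4] = 313/24.

313*x^4/24 - 13*x^2/2 + 1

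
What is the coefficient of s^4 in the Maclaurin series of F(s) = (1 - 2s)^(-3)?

240

[s^0] = 1;  [s^1] = 6;  [s^2] = 24;  [s^3] = 80;  [s^4] = 240.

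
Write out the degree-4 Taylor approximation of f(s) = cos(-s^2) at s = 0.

1 - s^4/2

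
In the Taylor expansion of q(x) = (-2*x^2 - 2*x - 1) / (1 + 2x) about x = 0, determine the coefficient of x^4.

-8

Multiply each power in the prefactor through the base expansion.
q(0) = -1
q′(0) = 0
q′′(0) = -4
q′′′(0) = 24
q^(4)(0) = -192
The Taylor polynomial is Σ q^(k)(0)/k! · x^k.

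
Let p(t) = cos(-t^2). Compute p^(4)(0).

-12

Use the known series and substitute for the argument.
The coefficient of t^4 in the expansion is -1/2, so p^(4)(0) = 4! * (-1/2) = -12.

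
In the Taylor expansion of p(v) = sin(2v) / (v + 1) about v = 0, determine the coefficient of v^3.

Expand 1/(denominator) as a geometric series and multiply by the numerator's series.
p(0) = 0
p′(0) = 2
p′′(0) = -4
p′′′(0) = 4
Then c_k = p^(k)(0)/k! gives each Taylor coefficient.

2/3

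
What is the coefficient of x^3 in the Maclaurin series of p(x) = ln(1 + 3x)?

p(0) = 0
p′(0) = 3
p′′(0) = -9
p′′′(0) = 54
So c_3 = p′′′(0)/3! = 9.

9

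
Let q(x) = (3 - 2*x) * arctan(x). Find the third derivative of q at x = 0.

Distribute the polynomial across the series and collect like powers.
The coefficient of x^3 in the expansion is -1, so q′′′(0) = 3! * (-1) = -6.

-6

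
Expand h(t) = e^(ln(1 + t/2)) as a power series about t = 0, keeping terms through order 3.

Substitute the inner expansion into the outer series and collect powers.
h(0) = 1
h′(0) = 1/2
h′′(0) = 0
h′′′(0) = 0

t/2 + 1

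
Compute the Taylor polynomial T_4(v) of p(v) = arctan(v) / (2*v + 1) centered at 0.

-22*v^4/3 + 11*v^3/3 - 2*v^2 + v

Use 1/(1 - r) = Σ r^k on the denominator, then take the Cauchy product.
p(0) = 0
p′(0) = 1
p′′(0) = -4
p′′′(0) = 22
p^(4)(0) = -176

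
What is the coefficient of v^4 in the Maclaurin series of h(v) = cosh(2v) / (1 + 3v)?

299/3

Expand each factor separately, then convolve coefficients.
[v^0] = 1;  [v^1] = -3;  [v^2] = 11;  [v^3] = -33;  [v^4] = 299/3.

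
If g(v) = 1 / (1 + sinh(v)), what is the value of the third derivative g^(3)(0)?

-7

Write 1/(1+u) = 1 - u + u^2 - u^3 + ... and substitute the series for u.
The coefficient of v^3 in the expansion is -7/6, so g′′′(0) = 3! * (-7/6) = -7.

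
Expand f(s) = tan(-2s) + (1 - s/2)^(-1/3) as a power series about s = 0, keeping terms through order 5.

-497209*s^5/116640 + 35*s^4/3888 - 857*s^3/324 + s^2/18 - 11*s/6 + 1

Combine the two series term by term.
f(0) = 1
f′(0) = -11/6
f′′(0) = 1/9
f′′′(0) = -857/54
f^(4)(0) = 35/162
f^(5)(0) = -497209/972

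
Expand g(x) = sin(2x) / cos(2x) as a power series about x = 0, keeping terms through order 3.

Invert the denominator's series and multiply.
g(0) = 0
g′(0) = 2
g′′(0) = 0
g′′′(0) = 16

8*x^3/3 + 2*x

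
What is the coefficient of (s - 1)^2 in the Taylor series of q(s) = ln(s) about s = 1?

q(1) = 0
q′(1) = 1
q′′(1) = -1
So c_2 = q′′(1)/2! = -1/2.

-1/2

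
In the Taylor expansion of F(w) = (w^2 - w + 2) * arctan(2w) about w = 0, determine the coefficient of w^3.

-10/3

Multiply each power in the prefactor through the base expansion.
F(0) = 0
F′(0) = 4
F′′(0) = -4
F′′′(0) = -20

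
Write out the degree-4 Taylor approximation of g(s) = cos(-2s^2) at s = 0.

Apply the Taylor formula c_k = f^(k)(a)/k!.
g(0) = 1
g′(0) = 0
g′′(0) = 0
g′′′(0) = 0
g^(4)(0) = -48
Then c_k = g^(k)(0)/k! gives each Taylor coefficient.

1 - 2*s^4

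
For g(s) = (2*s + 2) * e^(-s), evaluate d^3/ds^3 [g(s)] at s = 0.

4

Shift and add copies of the series according to the polynomial's terms.
The coefficient of s^3 in the expansion is 2/3, so g′′′(0) = 3! * (2/3) = 4.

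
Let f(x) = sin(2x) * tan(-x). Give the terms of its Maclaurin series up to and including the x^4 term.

2*x^4/3 - 2*x^2

Multiply the two series term by term and collect like powers.
[x^0] = 0;  [x^1] = 0;  [x^2] = -2;  [x^3] = 0;  [x^4] = 2/3.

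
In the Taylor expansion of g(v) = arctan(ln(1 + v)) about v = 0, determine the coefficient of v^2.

Let u equal the inner series; expand the outer function in u and truncate.
[v^0] = 0;  [v^1] = 1;  [v^2] = -1/2.
So c_2 = g′′(0)/2! = -1/2.

-1/2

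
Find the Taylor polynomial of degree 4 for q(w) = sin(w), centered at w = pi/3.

sqrt(3)*(w - pi/3)^4/48 - (w - pi/3)^3/12 - sqrt(3)*(w - pi/3)^2/4 + (w - pi/3)/2 + sqrt(3)/2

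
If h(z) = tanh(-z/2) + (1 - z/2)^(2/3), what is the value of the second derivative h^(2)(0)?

Expand each term separately and add.
The coefficient of z^2 in the expansion is -1/36, so h′′(0) = 2! * (-1/36) = -1/18.

-1/18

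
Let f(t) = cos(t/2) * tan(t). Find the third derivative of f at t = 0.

5/4

Write out both Maclaurin series and multiply, keeping only the needed powers.
The coefficient of t^3 in the expansion is 5/24, so f′′′(0) = 3! * (5/24) = 5/4.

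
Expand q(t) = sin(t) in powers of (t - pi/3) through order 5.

q(pi/3) = sqrt(3)/2
q′(pi/3) = 1/2
q′′(pi/3) = -sqrt(3)/2
q′′′(pi/3) = -1/2
q^(4)(pi/3) = sqrt(3)/2
q^(5)(pi/3) = 1/2

(t - pi/3)^5/240 + sqrt(3)*(t - pi/3)^4/48 - (t - pi/3)^3/12 - sqrt(3)*(t - pi/3)^2/4 + (t - pi/3)/2 + sqrt(3)/2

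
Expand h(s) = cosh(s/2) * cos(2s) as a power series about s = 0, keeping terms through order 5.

161*s^4/384 - 15*s^2/8 + 1

Multiply the two series term by term and collect like powers.
h(0) = 1
h′(0) = 0
h′′(0) = -15/4
h′′′(0) = 0
h^(4)(0) = 161/16
h^(5)(0) = 0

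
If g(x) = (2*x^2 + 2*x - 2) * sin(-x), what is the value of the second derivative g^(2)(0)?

Distribute the polynomial across the series and collect like powers.
The coefficient of x^2 in the expansion is -2, so g′′(0) = 2! * (-2) = -4.

-4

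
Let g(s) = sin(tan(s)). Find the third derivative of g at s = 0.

Compose series: expand the inner function first, then feed it into the outer expansion.
The coefficient of s^3 in the expansion is 1/6, so g′′′(0) = 3! * (1/6) = 1.

1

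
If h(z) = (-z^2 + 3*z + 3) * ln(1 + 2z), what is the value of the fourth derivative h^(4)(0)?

Distribute the polynomial across the series and collect like powers.
From the series, [z^4] h = -2; multiply by 4! = 24 to get -48.

-48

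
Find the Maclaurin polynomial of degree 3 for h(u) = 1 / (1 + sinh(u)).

Expand as Σ (-1)^k u^k with u equal to the inner function's series.
[u^0] = 1;  [u^1] = -1;  [u^2] = 1;  [u^3] = -7/6.

-7*u^3/6 + u^2 - u + 1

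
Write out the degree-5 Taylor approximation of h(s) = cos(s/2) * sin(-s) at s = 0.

Take the Cauchy product of the two expansions.

-61*s^5/1920 + 7*s^3/24 - s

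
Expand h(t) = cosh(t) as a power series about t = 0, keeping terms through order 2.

t^2/2 + 1

Use the known series and substitute for the argument.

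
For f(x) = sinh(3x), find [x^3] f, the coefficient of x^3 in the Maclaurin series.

9/2

f(0) = 0
f′(0) = 3
f′′(0) = 0
f′′′(0) = 27
So c_3 = f′′′(0)/3! = 9/2.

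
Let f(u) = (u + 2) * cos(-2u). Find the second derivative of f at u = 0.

Multiply each power in the prefactor through the base expansion.
From the series, [u^2] f = -4; multiply by 2! = 2 to get -8.

-8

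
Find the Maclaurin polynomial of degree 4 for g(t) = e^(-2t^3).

Compute the successive derivatives at the expansion point and divide by k!.
g(0) = 1
g′(0) = 0
g′′(0) = 0
g′′′(0) = -12
g^(4)(0) = 0
Then c_k = g^(k)(0)/k! gives each Taylor coefficient.

1 - 2*t^3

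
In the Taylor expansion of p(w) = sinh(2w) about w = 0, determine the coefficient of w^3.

[w^0] = 0;  [w^1] = 2;  [w^2] = 0;  [w^3] = 4/3.

4/3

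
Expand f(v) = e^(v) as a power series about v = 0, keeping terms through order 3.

v^3/6 + v^2/2 + v + 1

[v^0] = 1;  [v^1] = 1;  [v^2] = 1/2;  [v^3] = 1/6.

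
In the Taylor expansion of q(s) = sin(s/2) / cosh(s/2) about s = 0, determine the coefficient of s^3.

-1/12

Invert the denominator's series and multiply.
q(0) = 0
q′(0) = 1/2
q′′(0) = 0
q′′′(0) = -1/2
The Taylor polynomial is Σ q^(k)(0)/k! · s^k.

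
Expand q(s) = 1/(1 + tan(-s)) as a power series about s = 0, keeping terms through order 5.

32*s^5/15 + 5*s^4/3 + 4*s^3/3 + s^2 + s + 1

Plug the Maclaurin series of the inner function into that of the outer and collect terms.
[s^0] = 1;  [s^1] = 1;  [s^2] = 1;  [s^3] = 4/3;  [s^4] = 5/3;  [s^5] = 32/15.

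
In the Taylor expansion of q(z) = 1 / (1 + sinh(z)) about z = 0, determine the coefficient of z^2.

Write 1/(1+u) = 1 - u + u^2 - u^3 + ... and substitute the series for u.
q(0) = 1
q′(0) = -1
q′′(0) = 2
So c_2 = q′′(0)/2! = 1.

1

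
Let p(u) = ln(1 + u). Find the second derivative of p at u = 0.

The coefficient of u^2 in the expansion is -1/2, so p′′(0) = 2! * (-1/2) = -1.

-1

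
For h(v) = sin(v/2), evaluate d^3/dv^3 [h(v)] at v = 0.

-1/8

The coefficient of v^3 in the expansion is -1/48, so h′′′(0) = 3! * (-1/48) = -1/8.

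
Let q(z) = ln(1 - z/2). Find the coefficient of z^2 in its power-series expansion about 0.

-1/8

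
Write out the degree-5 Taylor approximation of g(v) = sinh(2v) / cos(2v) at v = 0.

Invert the denominator's series and multiply.

48*v^5/5 + 16*v^3/3 + 2*v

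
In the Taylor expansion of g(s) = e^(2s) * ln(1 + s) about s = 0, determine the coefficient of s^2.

3/2

Write out both Maclaurin series and multiply, keeping only the needed powers.
g(0) = 0
g′(0) = 1
g′′(0) = 3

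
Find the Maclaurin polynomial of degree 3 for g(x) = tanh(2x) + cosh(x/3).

Combine the two series term by term.
g(0) = 1
g′(0) = 2
g′′(0) = 1/9
g′′′(0) = -16

-8*x^3/3 + x^2/18 + 2*x + 1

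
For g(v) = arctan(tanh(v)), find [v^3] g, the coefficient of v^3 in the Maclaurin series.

Compose series: expand the inner function first, then feed it into the outer expansion.
[v^0] = 0;  [v^1] = 1;  [v^2] = 0;  [v^3] = -2/3.
So c_3 = g′′′(0)/3! = -2/3.

-2/3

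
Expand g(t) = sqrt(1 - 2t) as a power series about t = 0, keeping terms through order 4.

-5*t^4/8 - t^3/2 - t^2/2 - t + 1

Apply the Taylor formula c_k = f^(k)(a)/k!.
g(0) = 1
g′(0) = -1
g′′(0) = -1
g′′′(0) = -3
g^(4)(0) = -15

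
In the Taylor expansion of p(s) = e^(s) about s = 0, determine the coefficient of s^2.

[s^0] = 1;  [s^1] = 1;  [s^2] = 1/2.

1/2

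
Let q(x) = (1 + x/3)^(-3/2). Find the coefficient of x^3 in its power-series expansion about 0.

q(0) = 1
q′(0) = -1/2
q′′(0) = 5/12
q′′′(0) = -35/72

-35/432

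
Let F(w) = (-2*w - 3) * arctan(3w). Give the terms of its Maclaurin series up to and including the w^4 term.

Distribute the polynomial across the series and collect like powers.
F(0) = 0
F′(0) = -9
F′′(0) = -12
F′′′(0) = 162
F^(4)(0) = 432
Then c_k = F^(k)(0)/k! gives each Taylor coefficient.

18*w^4 + 27*w^3 - 6*w^2 - 9*w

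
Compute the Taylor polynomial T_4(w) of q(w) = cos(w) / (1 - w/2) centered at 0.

Expand each factor separately, then convolve coefficients.

-w^4/48 - w^3/8 - w^2/4 + w/2 + 1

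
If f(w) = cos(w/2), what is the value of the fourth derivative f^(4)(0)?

1/16

Compute the successive derivatives at the expansion point and divide by k!.
The coefficient of w^4 in the expansion is 1/384, so f^(4)(0) = 4! * (1/384) = 1/16.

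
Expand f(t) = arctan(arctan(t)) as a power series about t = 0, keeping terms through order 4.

-2*t^3/3 + t

Let u equal the inner series; expand the outer function in u and truncate.
f(0) = 0
f′(0) = 1
f′′(0) = 0
f′′′(0) = -4
f^(4)(0) = 0
Then c_k = f^(k)(0)/k! gives each Taylor coefficient.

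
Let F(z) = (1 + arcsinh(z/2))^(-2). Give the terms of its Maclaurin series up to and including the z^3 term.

-11*z^3/24 + 3*z^2/4 - z + 1

Substitute the inner expansion into the outer series and collect powers.
F(0) = 1
F′(0) = -1
F′′(0) = 3/2
F′′′(0) = -11/4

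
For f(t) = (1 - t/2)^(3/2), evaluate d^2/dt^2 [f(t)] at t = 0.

Use the known series and substitute for the argument.
From the series, [t^2] f = 3/32; multiply by 2! = 2 to get 3/16.

3/16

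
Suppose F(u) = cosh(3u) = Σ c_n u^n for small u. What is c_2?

Differentiate repeatedly and evaluate at the center.
F(0) = 1
F′(0) = 0
F′′(0) = 9

9/2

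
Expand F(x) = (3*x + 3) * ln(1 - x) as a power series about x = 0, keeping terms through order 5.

-27*x^5/20 - 7*x^4/4 - 5*x^3/2 - 9*x^2/2 - 3*x

Multiply each power in the prefactor through the base expansion.
[x^0] = 0;  [x^1] = -3;  [x^2] = -9/2;  [x^3] = -5/2;  [x^4] = -7/4;  [x^5] = -27/20.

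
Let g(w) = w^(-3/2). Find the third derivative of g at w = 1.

-105/8

The coefficient of (w - 1)^3 in the expansion is -35/16, so g′′′(1) = 3! * (-35/16) = -105/8.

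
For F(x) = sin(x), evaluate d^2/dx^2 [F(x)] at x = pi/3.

From the series, [(x - pi/3)^2] F = -sqrt(3)/4; multiply by 2! = 2 to get -sqrt(3)/2.

-sqrt(3)/2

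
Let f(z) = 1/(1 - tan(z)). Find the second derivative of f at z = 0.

Plug the Maclaurin series of the inner function into that of the outer and collect terms.
The coefficient of z^2 in the expansion is 1, so f′′(0) = 2! * (1) = 2.

2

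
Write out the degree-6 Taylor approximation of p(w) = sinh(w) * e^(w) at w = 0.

Take the Cauchy product of the two expansions.
[w^0] = 0;  [w^1] = 1;  [w^2] = 1;  [w^3] = 2/3;  [w^4] = 1/3;  [w^5] = 2/15;  [w^6] = 2/45.

2*w^6/45 + 2*w^5/15 + w^4/3 + 2*w^3/3 + w^2 + w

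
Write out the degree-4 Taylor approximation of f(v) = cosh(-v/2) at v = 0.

v^4/384 + v^2/8 + 1

Use the known series and substitute for the argument.
f(0) = 1
f′(0) = 0
f′′(0) = 1/4
f′′′(0) = 0
f^(4)(0) = 1/16
Then c_k = f^(k)(0)/k! gives each Taylor coefficient.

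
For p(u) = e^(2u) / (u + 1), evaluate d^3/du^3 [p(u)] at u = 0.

2

Multiply the numerator's expansion by the denominator's geometric series.
The coefficient of u^3 in the expansion is 1/3, so p′′′(0) = 3! * (1/3) = 2.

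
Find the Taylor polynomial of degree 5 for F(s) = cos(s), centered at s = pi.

Differentiate repeatedly and evaluate at the center.
F(pi) = -1
F′(pi) = 0
F′′(pi) = 1
F′′′(pi) = 0
F^(4)(pi) = -1
F^(5)(pi) = 0
The Taylor polynomial is Σ F^(k)(pi)/k! · (s - pi)^k.

-(s - pi)^4/24 + (s - pi)^2/2 - 1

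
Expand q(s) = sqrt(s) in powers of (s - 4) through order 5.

7*(s - 4)^5/131072 - 5*(s - 4)^4/16384 + (s - 4)^3/512 - (s - 4)^2/64 + (s - 4)/4 + 2

Apply the Taylor formula c_k = f^(k)(a)/k!.
[(s - 4)^0] = 2;  [(s - 4)^1] = 1/4;  [(s - 4)^2] = -1/64;  [(s - 4)^3] = 1/512;  [(s - 4)^4] = -5/16384;  [(s - 4)^5] = 7/131072.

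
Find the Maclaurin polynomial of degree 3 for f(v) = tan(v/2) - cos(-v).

v^3/24 + v^2/2 + v/2 - 1

Combine the two series term by term.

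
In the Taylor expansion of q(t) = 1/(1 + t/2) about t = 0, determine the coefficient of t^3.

[t^0] = 1;  [t^1] = -1/2;  [t^2] = 1/4;  [t^3] = -1/8.

-1/8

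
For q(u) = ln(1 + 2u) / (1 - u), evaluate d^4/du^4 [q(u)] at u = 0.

-32

Multiply the numerator's expansion by the denominator's geometric series.
The coefficient of u^4 in the expansion is -4/3, so q^(4)(0) = 4! * (-4/3) = -32.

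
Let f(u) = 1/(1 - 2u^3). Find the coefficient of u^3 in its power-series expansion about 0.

Use the known series and substitute for the argument.
f(0) = 1
f′(0) = 0
f′′(0) = 0
f′′′(0) = 12
So c_3 = f′′′(0)/3! = 2.

2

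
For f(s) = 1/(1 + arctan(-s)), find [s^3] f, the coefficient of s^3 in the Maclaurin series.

2/3

Compose series: expand the inner function first, then feed it into the outer expansion.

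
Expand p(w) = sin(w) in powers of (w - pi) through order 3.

[(w - pi)^0] = 0;  [(w - pi)^1] = -1;  [(w - pi)^2] = 0;  [(w - pi)^3] = 1/6.

(w - pi)^3/6 - (w - pi)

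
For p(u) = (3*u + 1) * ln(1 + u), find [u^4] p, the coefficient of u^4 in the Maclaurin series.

3/4

Distribute the polynomial across the series and collect like powers.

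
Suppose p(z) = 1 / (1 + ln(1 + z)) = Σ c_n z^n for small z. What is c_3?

Write 1/(1+u) = 1 - u + u^2 - u^3 + ... and substitute the series for u.
p(0) = 1
p′(0) = -1
p′′(0) = 3
p′′′(0) = -14

-7/3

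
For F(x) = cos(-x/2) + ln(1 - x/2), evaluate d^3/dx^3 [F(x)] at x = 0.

-1/4

Add the two expansions coefficient-wise.
The coefficient of x^3 in the expansion is -1/24, so F′′′(0) = 3! * (-1/24) = -1/4.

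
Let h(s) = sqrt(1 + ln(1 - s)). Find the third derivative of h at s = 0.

Compose series: expand the inner function first, then feed it into the outer expansion.
From the series, [s^3] h = -17/48; multiply by 3! = 6 to get -17/8.

-17/8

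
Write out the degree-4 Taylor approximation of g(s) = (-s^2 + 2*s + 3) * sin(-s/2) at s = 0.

Shift and add copies of the series according to the polynomial's terms.
g(0) = 0
g′(0) = -3/2
g′′(0) = -2
g′′′(0) = 27/8
g^(4)(0) = 1

s^4/24 + 9*s^3/16 - s^2 - 3*s/2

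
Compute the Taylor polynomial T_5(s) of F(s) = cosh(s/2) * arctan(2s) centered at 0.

Write out both Maclaurin series and multiply, keeping only the needed powers.

1943*s^5/320 - 29*s^3/12 + 2*s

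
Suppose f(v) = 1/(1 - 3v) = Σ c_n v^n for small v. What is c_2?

Differentiate repeatedly and evaluate at the center.
f(0) = 1
f′(0) = 3
f′′(0) = 18
So c_2 = f′′(0)/2! = 9.

9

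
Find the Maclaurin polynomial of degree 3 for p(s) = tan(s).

Compute the successive derivatives at the expansion point and divide by k!.
[s^0] = 0;  [s^1] = 1;  [s^2] = 0;  [s^3] = 1/3.

s^3/3 + s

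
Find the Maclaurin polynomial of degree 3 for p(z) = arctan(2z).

-8*z^3/3 + 2*z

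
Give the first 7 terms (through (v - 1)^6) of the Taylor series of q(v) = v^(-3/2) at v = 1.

q(1) = 1
q′(1) = -3/2
q′′(1) = 15/4
q′′′(1) = -105/8
q^(4)(1) = 945/16
q^(5)(1) = -10395/32
q^(6)(1) = 135135/64

3003*(v - 1)^6/1024 - 693*(v - 1)^5/256 + 315*(v - 1)^4/128 - 35*(v - 1)^3/16 + 15*(v - 1)^2/8 - 3*(v - 1)/2 + 1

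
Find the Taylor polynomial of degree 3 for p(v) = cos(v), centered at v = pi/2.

[(v - pi/2)^0] = 0;  [(v - pi/2)^1] = -1;  [(v - pi/2)^2] = 0;  [(v - pi/2)^3] = 1/6.

(v - pi/2)^3/6 - (v - pi/2)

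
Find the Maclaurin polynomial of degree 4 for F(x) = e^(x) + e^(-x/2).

Add the two expansions coefficient-wise.
F(0) = 2
F′(0) = 1/2
F′′(0) = 5/4
F′′′(0) = 7/8
F^(4)(0) = 17/16
The Taylor polynomial is Σ F^(k)(0)/k! · x^k.

17*x^4/384 + 7*x^3/48 + 5*x^2/8 + x/2 + 2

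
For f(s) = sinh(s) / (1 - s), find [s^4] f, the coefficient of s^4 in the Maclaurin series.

Multiply the two series term by term and collect like powers.
f(0) = 0
f′(0) = 1
f′′(0) = 2
f′′′(0) = 7
f^(4)(0) = 28
The Taylor polynomial is Σ f^(k)(0)/k! · s^k.

7/6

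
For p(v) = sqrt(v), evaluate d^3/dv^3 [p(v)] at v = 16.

Compute the successive derivatives at the expansion point and divide by k!.
From the series, [(v - 16)^3] p = 1/16384; multiply by 3! = 6 to get 3/8192.

3/8192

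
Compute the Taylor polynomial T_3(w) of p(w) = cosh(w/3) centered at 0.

w^2/18 + 1

p(0) = 1
p′(0) = 0
p′′(0) = 1/9
p′′′(0) = 0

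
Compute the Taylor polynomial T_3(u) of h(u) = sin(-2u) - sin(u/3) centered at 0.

217*u^3/162 - 7*u/3

Add the two expansions coefficient-wise.
h(0) = 0
h′(0) = -7/3
h′′(0) = 0
h′′′(0) = 217/27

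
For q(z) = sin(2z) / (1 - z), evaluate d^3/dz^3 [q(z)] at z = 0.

Expand 1/(denominator) as a geometric series and multiply by the numerator's series.
The coefficient of z^3 in the expansion is 2/3, so q′′′(0) = 3! * (2/3) = 4.

4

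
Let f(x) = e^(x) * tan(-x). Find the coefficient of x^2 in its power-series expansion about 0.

-1

Take the Cauchy product of the two expansions.
f(0) = 0
f′(0) = -1
f′′(0) = -2
So c_2 = f′′(0)/2! = -1.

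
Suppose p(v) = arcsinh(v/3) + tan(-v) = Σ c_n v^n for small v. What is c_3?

-55/162

Combine the two series term by term.
p(0) = 0
p′(0) = -2/3
p′′(0) = 0
p′′′(0) = -55/27
So c_3 = p′′′(0)/3! = -55/162.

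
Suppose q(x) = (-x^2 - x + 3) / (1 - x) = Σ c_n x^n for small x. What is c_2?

Distribute the polynomial across the series and collect like powers.
q(0) = 3
q′(0) = 2
q′′(0) = 2

1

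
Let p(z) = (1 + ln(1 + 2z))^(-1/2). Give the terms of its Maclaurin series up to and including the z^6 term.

Compose series: expand the inner function first, then feed it into the outer expansion.
p(0) = 1
p′(0) = -1
p′′(0) = 5
p′′′(0) = -41
p^(4)(0) = 465
p^(5)(0) = -6729
p^(6)(0) = 118437

39479*z^6/240 - 2243*z^5/40 + 155*z^4/8 - 41*z^3/6 + 5*z^2/2 - z + 1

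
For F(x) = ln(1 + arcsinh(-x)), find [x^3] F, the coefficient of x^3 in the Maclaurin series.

Plug the Maclaurin series of the inner function into that of the outer and collect terms.
F(0) = 0
F′(0) = -1
F′′(0) = -1
F′′′(0) = -1
So c_3 = F′′′(0)/3! = -1/6.

-1/6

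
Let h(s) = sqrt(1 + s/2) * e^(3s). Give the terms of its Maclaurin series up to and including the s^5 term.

112919*s^5/40960 + 8971*s^4/2048 + 709*s^3/128 + 167*s^2/32 + 13*s/4 + 1

Multiply the two series term by term and collect like powers.
[s^0] = 1;  [s^1] = 13/4;  [s^2] = 167/32;  [s^3] = 709/128;  [s^4] = 8971/2048;  [s^5] = 112919/40960.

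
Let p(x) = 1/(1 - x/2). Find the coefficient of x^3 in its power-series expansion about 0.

p(0) = 1
p′(0) = 1/2
p′′(0) = 1/2
p′′′(0) = 3/4
So c_3 = p′′′(0)/3! = 1/8.

1/8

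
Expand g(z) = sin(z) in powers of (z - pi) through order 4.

(z - pi)^3/6 - (z - pi)

g(pi) = 0
g′(pi) = -1
g′′(pi) = 0
g′′′(pi) = 1
g^(4)(pi) = 0
Dividing each by k! gives the coefficients c_0, ..., c_4.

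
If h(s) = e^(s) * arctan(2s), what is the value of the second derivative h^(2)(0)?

Expand each factor separately, then convolve coefficients.
From the series, [s^2] h = 2; multiply by 2! = 2 to get 4.

4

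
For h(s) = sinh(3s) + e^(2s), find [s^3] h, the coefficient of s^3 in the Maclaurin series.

35/6

Combine the two series term by term.
[s^0] = 1;  [s^1] = 5;  [s^2] = 2;  [s^3] = 35/6.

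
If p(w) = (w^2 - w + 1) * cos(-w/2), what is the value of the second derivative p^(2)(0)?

7/4

Shift and add copies of the series according to the polynomial's terms.
The coefficient of w^2 in the expansion is 7/8, so p′′(0) = 2! * (7/8) = 7/4.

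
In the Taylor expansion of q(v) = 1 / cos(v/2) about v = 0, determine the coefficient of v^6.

Divide the numerator series by the denominator series (power-series long division).
q(0) = 1
q′(0) = 0
q′′(0) = 1/4
q′′′(0) = 0
q^(4)(0) = 5/16
q^(5)(0) = 0
q^(6)(0) = 61/64

61/46080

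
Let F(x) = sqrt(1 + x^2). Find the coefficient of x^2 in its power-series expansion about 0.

1/2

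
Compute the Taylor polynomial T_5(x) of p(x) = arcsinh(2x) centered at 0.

Differentiate repeatedly and evaluate at the center.
p(0) = 0
p′(0) = 2
p′′(0) = 0
p′′′(0) = -8
p^(4)(0) = 0
p^(5)(0) = 288

12*x^5/5 - 4*x^3/3 + 2*x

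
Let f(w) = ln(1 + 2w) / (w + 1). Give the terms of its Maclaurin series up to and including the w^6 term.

Use 1/(1 - r) = Σ r^k on the denominator, then take the Cauchy product.

-416*w^6/15 + 256*w^5/15 - 32*w^4/3 + 20*w^3/3 - 4*w^2 + 2*w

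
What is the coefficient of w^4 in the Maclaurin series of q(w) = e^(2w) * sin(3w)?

-5

Take the Cauchy product of the two expansions.
[w^0] = 0;  [w^1] = 3;  [w^2] = 6;  [w^3] = 3/2;  [w^4] = -5.
So c_4 = q^(4)(0)/4! = -5.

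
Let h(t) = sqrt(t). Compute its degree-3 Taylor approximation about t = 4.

Apply the Taylor formula c_k = f^(k)(a)/k!.
h(4) = 2
h′(4) = 1/4
h′′(4) = -1/32
h′′′(4) = 3/256
Dividing each by k! gives the coefficients c_0, ..., c_3.

(t - 4)^3/512 - (t - 4)^2/64 + (t - 4)/4 + 2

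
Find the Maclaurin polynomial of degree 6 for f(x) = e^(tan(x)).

59*x^6/240 + 37*x^5/120 + 3*x^4/8 + x^3/2 + x^2/2 + x + 1

Plug the Maclaurin series of the inner function into that of the outer and collect terms.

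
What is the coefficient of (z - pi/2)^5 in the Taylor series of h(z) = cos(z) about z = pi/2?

-1/120

[(z - pi/2)^0] = 0;  [(z - pi/2)^1] = -1;  [(z - pi/2)^2] = 0;  [(z - pi/2)^3] = 1/6;  [(z - pi/2)^4] = 0;  [(z - pi/2)^5] = -1/120.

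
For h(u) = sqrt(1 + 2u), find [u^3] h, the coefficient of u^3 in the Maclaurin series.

1/2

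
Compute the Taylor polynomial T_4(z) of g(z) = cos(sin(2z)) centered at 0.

10*z^4/3 - 2*z^2 + 1

Compose series: expand the inner function first, then feed it into the outer expansion.
g(0) = 1
g′(0) = 0
g′′(0) = -4
g′′′(0) = 0
g^(4)(0) = 80
Then c_k = g^(k)(0)/k! gives each Taylor coefficient.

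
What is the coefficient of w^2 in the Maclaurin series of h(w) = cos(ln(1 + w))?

Compose series: expand the inner function first, then feed it into the outer expansion.
[w^0] = 1;  [w^1] = 0;  [w^2] = -1/2.
So c_2 = h′′(0)/2! = -1/2.

-1/2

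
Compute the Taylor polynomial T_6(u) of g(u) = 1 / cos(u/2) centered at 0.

61*u^6/46080 + 5*u^4/384 + u^2/8 + 1

Write the quotient as an unknown series and match coefficients against numerator = denominator · series.
[u^0] = 1;  [u^1] = 0;  [u^2] = 1/8;  [u^3] = 0;  [u^4] = 5/384;  [u^5] = 0;  [u^6] = 61/46080.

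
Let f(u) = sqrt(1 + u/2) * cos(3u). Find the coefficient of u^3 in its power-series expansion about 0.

Expand each factor separately, then convolve coefficients.

-143/128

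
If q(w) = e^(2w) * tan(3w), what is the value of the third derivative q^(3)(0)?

90

Multiply the two series term by term and collect like powers.
The coefficient of w^3 in the expansion is 15, so q′′′(0) = 3! * (15) = 90.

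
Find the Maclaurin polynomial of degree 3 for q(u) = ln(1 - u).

-u^3/3 - u^2/2 - u

q(0) = 0
q′(0) = -1
q′′(0) = -1
q′′′(0) = -2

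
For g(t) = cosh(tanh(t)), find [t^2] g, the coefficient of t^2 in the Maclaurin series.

1/2

Substitute the inner expansion into the outer series and collect powers.
g(0) = 1
g′(0) = 0
g′′(0) = 1
So c_2 = g′′(0)/2! = 1/2.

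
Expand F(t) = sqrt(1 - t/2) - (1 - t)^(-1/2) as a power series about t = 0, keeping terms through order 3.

Add the two expansions coefficient-wise.
F(0) = 0
F′(0) = -3/4
F′′(0) = -13/16
F′′′(0) = -123/64

-41*t^3/128 - 13*t^2/32 - 3*t/4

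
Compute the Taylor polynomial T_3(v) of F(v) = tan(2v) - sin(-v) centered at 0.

5*v^3/2 + 3*v

Add the two expansions coefficient-wise.
[v^0] = 0;  [v^1] = 3;  [v^2] = 0;  [v^3] = 5/2.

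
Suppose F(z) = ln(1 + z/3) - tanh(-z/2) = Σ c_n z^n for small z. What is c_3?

-19/648

Combine the two series term by term.
F(0) = 0
F′(0) = 5/6
F′′(0) = -1/9
F′′′(0) = -19/108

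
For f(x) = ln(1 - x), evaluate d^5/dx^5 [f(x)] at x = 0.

The coefficient of x^5 in the expansion is -1/5, so f^(5)(0) = 5! * (-1/5) = -24.

-24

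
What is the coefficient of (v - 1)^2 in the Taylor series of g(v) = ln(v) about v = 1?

-1/2

g(1) = 0
g′(1) = 1
g′′(1) = -1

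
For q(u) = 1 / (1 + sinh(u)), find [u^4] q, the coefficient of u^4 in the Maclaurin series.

4/3

Use the geometric series for the reciprocal, then substitute.
q(0) = 1
q′(0) = -1
q′′(0) = 2
q′′′(0) = -7
q^(4)(0) = 32
So c_4 = q^(4)(0)/4! = 4/3.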